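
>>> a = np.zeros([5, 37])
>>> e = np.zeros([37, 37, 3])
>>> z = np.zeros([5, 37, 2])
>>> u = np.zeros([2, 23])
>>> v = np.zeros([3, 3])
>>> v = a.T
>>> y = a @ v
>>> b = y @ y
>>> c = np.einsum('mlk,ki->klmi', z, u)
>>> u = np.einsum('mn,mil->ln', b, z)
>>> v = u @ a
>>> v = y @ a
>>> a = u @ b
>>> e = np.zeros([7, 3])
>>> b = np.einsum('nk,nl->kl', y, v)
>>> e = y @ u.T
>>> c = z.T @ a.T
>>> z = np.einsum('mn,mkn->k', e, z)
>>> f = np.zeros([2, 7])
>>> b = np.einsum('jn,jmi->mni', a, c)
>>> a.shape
(2, 5)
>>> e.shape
(5, 2)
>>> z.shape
(37,)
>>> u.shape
(2, 5)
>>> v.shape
(5, 37)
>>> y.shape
(5, 5)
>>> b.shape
(37, 5, 2)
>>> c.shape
(2, 37, 2)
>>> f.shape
(2, 7)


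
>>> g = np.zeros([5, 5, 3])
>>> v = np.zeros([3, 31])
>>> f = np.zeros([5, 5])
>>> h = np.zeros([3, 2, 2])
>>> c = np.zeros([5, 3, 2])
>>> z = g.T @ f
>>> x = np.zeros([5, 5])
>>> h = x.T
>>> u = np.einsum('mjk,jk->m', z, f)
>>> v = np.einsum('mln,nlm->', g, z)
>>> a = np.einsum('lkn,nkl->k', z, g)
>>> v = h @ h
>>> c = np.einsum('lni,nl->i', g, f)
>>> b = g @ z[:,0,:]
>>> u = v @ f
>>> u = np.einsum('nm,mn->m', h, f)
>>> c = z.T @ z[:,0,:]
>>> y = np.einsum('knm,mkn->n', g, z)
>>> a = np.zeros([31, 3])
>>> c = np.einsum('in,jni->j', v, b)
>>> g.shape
(5, 5, 3)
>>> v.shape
(5, 5)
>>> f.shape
(5, 5)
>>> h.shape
(5, 5)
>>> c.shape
(5,)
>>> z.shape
(3, 5, 5)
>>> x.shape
(5, 5)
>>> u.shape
(5,)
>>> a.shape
(31, 3)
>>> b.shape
(5, 5, 5)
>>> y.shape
(5,)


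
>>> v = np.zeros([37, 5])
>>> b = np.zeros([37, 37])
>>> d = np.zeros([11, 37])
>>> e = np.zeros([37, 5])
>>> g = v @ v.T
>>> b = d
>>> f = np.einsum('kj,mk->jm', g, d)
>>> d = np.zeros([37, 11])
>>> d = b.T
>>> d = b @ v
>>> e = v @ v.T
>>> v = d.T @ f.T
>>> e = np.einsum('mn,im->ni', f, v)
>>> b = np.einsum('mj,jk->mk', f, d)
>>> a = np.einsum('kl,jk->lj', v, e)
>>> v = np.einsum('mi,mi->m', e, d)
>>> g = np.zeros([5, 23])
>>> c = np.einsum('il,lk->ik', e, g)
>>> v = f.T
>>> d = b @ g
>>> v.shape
(11, 37)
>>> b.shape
(37, 5)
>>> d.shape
(37, 23)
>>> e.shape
(11, 5)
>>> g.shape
(5, 23)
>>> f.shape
(37, 11)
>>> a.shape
(37, 11)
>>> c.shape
(11, 23)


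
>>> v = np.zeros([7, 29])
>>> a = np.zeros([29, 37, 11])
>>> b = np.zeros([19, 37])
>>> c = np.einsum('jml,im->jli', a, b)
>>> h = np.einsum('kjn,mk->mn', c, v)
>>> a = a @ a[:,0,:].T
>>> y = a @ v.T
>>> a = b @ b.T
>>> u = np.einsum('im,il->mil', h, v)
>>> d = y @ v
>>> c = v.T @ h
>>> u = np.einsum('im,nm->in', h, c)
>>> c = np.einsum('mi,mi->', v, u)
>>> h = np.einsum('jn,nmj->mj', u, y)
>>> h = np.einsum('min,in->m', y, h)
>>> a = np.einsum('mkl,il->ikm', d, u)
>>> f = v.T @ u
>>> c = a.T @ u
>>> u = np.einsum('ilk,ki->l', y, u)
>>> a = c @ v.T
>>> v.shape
(7, 29)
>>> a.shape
(29, 37, 7)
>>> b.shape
(19, 37)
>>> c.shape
(29, 37, 29)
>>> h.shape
(29,)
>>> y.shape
(29, 37, 7)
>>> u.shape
(37,)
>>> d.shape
(29, 37, 29)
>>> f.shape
(29, 29)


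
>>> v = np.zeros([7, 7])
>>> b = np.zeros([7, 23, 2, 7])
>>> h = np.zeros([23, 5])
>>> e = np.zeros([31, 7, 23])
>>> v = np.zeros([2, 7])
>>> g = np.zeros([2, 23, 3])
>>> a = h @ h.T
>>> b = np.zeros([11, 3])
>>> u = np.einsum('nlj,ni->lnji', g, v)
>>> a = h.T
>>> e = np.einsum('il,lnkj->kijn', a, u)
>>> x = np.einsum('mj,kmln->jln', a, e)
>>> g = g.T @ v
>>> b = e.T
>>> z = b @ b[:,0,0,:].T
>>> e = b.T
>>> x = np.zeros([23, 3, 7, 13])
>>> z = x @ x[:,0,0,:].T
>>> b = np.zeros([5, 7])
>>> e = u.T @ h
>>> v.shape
(2, 7)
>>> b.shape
(5, 7)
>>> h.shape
(23, 5)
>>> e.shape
(7, 3, 2, 5)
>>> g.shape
(3, 23, 7)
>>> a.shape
(5, 23)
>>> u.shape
(23, 2, 3, 7)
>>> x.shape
(23, 3, 7, 13)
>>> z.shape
(23, 3, 7, 23)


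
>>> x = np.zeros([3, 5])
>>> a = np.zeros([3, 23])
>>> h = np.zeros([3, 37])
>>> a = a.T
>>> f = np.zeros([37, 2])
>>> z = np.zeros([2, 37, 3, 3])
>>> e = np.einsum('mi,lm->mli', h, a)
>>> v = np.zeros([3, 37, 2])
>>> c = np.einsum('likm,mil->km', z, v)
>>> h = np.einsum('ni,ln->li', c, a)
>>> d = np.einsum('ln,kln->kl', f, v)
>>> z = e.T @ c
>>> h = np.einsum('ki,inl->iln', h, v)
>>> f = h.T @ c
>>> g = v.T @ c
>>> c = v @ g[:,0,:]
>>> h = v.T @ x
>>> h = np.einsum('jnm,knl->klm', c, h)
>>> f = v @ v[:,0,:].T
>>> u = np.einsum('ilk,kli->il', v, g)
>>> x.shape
(3, 5)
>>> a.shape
(23, 3)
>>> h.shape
(2, 5, 3)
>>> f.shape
(3, 37, 3)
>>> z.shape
(37, 23, 3)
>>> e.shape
(3, 23, 37)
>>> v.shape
(3, 37, 2)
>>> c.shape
(3, 37, 3)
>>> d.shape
(3, 37)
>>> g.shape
(2, 37, 3)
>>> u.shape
(3, 37)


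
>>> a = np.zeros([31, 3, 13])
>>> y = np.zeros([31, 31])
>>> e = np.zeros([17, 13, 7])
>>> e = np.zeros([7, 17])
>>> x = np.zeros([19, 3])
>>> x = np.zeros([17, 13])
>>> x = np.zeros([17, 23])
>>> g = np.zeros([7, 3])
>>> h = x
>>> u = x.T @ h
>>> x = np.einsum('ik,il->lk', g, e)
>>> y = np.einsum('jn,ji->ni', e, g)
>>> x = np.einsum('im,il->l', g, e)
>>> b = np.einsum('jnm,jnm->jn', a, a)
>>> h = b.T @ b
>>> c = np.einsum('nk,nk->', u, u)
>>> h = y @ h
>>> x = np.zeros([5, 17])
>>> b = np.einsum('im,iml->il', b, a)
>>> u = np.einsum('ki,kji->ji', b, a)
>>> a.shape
(31, 3, 13)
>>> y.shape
(17, 3)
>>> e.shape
(7, 17)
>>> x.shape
(5, 17)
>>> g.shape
(7, 3)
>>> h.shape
(17, 3)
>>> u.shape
(3, 13)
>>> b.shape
(31, 13)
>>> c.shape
()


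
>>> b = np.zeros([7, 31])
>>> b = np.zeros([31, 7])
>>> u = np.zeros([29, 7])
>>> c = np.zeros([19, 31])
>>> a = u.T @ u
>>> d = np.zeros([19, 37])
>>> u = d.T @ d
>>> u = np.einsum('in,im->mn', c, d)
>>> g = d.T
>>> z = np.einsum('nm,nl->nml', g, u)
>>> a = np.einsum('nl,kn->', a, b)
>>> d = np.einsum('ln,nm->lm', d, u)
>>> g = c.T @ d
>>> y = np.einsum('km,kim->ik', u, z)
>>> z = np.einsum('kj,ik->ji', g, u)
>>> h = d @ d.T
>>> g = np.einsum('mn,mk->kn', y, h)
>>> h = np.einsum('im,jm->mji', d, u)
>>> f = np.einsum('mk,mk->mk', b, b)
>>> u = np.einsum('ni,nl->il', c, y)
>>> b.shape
(31, 7)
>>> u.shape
(31, 37)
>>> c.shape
(19, 31)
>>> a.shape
()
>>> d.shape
(19, 31)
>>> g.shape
(19, 37)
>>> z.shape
(31, 37)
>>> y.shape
(19, 37)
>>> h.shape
(31, 37, 19)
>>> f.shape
(31, 7)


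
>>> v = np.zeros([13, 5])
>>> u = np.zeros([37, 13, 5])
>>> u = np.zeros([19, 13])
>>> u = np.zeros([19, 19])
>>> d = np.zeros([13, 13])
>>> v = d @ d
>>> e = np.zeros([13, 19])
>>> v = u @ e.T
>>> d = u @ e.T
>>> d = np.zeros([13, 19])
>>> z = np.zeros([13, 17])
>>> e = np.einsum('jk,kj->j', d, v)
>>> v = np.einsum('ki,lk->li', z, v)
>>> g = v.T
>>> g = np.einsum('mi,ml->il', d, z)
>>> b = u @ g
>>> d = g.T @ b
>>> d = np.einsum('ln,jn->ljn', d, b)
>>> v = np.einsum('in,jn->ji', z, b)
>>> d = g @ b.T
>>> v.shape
(19, 13)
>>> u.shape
(19, 19)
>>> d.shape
(19, 19)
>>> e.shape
(13,)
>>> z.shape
(13, 17)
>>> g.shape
(19, 17)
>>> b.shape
(19, 17)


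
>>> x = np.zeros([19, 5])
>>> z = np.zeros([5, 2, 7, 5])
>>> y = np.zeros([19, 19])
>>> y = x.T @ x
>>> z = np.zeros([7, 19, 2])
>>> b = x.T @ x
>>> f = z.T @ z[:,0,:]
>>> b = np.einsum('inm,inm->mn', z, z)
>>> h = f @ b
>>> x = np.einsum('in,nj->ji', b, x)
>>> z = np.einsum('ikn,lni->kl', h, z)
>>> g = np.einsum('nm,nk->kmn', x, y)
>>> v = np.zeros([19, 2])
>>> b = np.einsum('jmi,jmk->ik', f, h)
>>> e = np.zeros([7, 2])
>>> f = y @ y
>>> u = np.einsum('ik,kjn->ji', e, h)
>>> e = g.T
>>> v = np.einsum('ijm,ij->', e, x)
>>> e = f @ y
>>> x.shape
(5, 2)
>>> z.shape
(19, 7)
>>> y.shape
(5, 5)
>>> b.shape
(2, 19)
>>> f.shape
(5, 5)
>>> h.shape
(2, 19, 19)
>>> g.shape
(5, 2, 5)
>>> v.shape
()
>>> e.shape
(5, 5)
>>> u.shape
(19, 7)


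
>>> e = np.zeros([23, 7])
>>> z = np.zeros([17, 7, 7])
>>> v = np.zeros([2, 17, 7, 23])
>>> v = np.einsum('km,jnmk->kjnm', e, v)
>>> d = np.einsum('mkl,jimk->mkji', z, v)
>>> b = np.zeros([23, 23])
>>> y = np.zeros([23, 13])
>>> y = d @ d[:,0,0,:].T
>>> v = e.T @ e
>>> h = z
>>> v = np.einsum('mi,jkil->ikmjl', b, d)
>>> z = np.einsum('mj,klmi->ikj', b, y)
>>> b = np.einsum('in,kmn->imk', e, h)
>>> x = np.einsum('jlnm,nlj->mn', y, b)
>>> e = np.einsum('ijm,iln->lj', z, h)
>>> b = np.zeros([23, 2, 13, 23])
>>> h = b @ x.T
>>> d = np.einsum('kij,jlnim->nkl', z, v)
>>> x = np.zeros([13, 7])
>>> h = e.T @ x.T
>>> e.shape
(7, 17)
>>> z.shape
(17, 17, 23)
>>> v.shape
(23, 7, 23, 17, 2)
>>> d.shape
(23, 17, 7)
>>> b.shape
(23, 2, 13, 23)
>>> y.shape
(17, 7, 23, 17)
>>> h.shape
(17, 13)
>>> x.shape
(13, 7)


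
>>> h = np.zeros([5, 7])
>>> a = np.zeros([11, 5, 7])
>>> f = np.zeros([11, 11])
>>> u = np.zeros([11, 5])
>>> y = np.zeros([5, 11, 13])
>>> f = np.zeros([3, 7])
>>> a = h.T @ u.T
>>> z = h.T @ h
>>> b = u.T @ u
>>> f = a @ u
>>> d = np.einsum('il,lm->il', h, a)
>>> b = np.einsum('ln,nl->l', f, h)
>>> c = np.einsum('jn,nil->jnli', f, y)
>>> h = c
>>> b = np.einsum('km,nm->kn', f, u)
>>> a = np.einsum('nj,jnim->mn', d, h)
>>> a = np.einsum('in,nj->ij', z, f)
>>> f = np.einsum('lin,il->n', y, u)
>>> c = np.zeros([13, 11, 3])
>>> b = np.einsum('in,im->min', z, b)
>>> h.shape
(7, 5, 13, 11)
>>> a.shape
(7, 5)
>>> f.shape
(13,)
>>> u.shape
(11, 5)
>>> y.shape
(5, 11, 13)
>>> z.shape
(7, 7)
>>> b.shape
(11, 7, 7)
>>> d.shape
(5, 7)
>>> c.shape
(13, 11, 3)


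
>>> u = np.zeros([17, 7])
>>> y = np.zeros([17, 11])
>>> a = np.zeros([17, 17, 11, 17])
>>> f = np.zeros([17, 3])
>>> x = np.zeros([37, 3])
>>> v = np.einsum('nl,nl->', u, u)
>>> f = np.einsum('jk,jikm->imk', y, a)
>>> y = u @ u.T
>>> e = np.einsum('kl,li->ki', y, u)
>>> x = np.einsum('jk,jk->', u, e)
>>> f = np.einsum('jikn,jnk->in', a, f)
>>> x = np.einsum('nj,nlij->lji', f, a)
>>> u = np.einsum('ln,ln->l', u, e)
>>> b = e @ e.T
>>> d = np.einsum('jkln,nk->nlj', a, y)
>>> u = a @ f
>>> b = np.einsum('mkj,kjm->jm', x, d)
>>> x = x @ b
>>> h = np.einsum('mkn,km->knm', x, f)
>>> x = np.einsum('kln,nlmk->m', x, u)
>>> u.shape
(17, 17, 11, 17)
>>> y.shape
(17, 17)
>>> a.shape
(17, 17, 11, 17)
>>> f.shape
(17, 17)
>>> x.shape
(11,)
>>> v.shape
()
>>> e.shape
(17, 7)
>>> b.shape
(11, 17)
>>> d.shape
(17, 11, 17)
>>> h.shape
(17, 17, 17)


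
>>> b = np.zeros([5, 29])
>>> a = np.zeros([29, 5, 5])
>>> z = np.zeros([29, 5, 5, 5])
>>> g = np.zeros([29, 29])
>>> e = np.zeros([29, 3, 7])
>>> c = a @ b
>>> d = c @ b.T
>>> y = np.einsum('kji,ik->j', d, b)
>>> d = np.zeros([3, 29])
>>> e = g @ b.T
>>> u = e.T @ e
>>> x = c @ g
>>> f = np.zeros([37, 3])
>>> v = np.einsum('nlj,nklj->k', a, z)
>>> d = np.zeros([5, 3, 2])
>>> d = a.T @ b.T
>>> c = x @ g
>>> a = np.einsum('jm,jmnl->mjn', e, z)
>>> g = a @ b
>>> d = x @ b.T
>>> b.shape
(5, 29)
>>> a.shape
(5, 29, 5)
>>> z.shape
(29, 5, 5, 5)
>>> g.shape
(5, 29, 29)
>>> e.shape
(29, 5)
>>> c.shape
(29, 5, 29)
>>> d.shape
(29, 5, 5)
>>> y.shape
(5,)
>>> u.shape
(5, 5)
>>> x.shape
(29, 5, 29)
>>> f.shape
(37, 3)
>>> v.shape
(5,)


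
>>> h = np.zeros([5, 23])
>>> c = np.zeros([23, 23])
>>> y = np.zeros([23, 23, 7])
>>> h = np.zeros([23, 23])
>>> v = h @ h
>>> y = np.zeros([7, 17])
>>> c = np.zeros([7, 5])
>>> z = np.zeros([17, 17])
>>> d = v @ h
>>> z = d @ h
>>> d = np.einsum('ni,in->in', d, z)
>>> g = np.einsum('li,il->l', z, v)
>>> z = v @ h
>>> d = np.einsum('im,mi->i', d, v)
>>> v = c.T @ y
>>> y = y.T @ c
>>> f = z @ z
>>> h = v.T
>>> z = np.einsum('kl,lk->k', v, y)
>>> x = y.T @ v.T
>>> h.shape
(17, 5)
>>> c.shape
(7, 5)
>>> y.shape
(17, 5)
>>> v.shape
(5, 17)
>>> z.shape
(5,)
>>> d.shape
(23,)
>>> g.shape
(23,)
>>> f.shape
(23, 23)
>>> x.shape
(5, 5)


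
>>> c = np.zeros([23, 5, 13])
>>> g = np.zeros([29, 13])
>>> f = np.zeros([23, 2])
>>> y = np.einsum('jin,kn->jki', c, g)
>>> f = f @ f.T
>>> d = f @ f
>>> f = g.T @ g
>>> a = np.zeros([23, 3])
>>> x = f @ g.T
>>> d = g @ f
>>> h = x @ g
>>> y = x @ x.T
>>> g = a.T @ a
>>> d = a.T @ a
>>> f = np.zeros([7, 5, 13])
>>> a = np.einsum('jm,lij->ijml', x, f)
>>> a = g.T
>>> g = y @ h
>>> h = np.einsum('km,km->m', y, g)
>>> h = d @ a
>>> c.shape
(23, 5, 13)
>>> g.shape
(13, 13)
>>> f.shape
(7, 5, 13)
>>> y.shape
(13, 13)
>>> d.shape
(3, 3)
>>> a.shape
(3, 3)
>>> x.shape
(13, 29)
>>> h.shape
(3, 3)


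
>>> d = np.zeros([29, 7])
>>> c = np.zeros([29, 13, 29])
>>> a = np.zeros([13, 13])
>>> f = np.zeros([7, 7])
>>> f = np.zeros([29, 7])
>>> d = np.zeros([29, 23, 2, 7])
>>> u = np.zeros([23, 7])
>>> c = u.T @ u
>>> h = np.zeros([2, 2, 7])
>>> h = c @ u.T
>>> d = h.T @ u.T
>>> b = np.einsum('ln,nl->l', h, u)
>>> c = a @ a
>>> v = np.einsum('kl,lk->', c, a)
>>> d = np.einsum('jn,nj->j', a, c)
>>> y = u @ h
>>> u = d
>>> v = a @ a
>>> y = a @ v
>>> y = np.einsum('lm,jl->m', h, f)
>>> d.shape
(13,)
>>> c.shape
(13, 13)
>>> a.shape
(13, 13)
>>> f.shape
(29, 7)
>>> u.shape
(13,)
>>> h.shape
(7, 23)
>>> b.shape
(7,)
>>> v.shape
(13, 13)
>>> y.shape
(23,)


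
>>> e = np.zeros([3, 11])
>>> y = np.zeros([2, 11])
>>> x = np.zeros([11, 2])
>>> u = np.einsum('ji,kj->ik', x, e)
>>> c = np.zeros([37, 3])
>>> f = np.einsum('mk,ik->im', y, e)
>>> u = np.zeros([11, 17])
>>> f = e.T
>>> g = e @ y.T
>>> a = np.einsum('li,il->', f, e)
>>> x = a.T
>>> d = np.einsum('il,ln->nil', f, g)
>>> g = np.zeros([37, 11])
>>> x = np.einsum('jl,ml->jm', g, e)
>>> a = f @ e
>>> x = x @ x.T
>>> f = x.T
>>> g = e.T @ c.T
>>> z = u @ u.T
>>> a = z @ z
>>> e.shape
(3, 11)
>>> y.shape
(2, 11)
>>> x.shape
(37, 37)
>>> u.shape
(11, 17)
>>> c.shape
(37, 3)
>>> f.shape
(37, 37)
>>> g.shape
(11, 37)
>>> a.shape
(11, 11)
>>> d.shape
(2, 11, 3)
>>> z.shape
(11, 11)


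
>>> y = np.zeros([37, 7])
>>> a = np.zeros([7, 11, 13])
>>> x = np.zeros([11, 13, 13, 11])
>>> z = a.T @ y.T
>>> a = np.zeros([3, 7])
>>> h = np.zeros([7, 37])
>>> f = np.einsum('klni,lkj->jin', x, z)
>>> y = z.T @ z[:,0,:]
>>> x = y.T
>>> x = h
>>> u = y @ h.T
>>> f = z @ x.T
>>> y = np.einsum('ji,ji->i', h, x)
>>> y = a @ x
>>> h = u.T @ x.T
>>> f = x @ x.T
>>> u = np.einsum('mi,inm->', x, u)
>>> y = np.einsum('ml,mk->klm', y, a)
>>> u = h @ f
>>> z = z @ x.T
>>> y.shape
(7, 37, 3)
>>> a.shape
(3, 7)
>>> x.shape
(7, 37)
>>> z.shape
(13, 11, 7)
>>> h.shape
(7, 11, 7)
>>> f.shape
(7, 7)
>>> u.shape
(7, 11, 7)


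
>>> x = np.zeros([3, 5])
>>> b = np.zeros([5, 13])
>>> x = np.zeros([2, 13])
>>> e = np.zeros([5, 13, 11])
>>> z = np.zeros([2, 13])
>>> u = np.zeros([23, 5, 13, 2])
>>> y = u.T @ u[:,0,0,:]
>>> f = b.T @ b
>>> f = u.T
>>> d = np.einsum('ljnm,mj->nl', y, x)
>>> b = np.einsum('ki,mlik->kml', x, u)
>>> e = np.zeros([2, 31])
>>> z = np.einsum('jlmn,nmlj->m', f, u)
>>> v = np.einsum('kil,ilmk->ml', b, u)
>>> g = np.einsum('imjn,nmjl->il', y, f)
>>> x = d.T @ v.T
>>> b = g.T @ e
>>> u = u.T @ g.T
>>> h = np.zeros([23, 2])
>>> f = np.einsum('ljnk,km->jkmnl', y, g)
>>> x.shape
(2, 13)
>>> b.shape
(23, 31)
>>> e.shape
(2, 31)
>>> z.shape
(5,)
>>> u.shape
(2, 13, 5, 2)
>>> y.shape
(2, 13, 5, 2)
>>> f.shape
(13, 2, 23, 5, 2)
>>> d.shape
(5, 2)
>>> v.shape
(13, 5)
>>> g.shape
(2, 23)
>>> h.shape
(23, 2)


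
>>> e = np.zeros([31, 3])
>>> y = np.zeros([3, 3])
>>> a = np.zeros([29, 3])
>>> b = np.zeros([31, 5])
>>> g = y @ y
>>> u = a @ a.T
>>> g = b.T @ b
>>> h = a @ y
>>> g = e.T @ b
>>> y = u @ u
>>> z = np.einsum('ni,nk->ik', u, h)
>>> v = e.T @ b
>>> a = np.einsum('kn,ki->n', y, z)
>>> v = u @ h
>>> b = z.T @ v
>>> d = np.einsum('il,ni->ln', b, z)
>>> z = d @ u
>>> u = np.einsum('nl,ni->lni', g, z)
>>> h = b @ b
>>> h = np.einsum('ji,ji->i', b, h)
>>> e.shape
(31, 3)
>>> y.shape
(29, 29)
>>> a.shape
(29,)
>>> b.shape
(3, 3)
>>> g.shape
(3, 5)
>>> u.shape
(5, 3, 29)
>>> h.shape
(3,)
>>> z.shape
(3, 29)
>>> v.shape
(29, 3)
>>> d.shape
(3, 29)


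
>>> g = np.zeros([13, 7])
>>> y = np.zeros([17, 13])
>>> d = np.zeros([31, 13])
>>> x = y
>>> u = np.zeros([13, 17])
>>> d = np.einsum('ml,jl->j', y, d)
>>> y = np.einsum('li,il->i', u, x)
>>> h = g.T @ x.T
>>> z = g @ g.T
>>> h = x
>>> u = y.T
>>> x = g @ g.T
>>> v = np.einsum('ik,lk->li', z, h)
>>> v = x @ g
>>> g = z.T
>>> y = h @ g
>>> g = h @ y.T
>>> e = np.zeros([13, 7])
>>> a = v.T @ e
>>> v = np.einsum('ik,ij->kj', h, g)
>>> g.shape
(17, 17)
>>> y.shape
(17, 13)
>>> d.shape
(31,)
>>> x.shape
(13, 13)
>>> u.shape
(17,)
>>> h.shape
(17, 13)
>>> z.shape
(13, 13)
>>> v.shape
(13, 17)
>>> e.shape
(13, 7)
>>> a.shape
(7, 7)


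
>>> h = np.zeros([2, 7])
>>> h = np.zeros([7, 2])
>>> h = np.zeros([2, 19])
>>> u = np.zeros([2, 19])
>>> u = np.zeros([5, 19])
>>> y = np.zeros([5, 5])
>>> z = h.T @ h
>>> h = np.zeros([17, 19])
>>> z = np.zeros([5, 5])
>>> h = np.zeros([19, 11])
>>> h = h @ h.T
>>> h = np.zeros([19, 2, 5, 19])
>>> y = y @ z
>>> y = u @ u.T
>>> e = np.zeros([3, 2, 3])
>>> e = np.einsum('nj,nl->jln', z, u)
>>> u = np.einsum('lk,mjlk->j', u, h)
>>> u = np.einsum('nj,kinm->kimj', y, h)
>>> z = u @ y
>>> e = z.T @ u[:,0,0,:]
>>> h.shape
(19, 2, 5, 19)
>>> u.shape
(19, 2, 19, 5)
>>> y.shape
(5, 5)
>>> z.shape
(19, 2, 19, 5)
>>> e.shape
(5, 19, 2, 5)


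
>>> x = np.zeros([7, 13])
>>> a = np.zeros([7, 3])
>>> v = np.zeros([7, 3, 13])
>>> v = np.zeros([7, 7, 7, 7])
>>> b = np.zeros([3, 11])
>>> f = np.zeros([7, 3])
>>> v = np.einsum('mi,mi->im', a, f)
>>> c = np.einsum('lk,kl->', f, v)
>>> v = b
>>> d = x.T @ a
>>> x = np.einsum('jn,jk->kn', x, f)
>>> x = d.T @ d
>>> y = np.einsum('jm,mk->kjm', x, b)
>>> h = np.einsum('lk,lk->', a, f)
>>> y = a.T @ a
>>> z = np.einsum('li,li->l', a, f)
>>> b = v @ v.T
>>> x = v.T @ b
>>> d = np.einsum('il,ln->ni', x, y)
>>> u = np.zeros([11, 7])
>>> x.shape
(11, 3)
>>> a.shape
(7, 3)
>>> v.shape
(3, 11)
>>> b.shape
(3, 3)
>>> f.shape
(7, 3)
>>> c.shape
()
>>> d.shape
(3, 11)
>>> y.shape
(3, 3)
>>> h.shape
()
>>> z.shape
(7,)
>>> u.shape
(11, 7)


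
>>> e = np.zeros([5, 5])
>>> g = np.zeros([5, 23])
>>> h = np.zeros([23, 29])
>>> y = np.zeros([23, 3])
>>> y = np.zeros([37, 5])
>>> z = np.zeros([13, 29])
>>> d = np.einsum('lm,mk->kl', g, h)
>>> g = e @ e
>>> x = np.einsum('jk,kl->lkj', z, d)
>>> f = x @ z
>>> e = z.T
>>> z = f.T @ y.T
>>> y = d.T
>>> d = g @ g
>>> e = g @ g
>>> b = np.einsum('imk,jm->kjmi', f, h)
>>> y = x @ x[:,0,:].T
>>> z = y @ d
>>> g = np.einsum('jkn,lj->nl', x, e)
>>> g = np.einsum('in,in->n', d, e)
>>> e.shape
(5, 5)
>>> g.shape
(5,)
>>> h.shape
(23, 29)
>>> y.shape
(5, 29, 5)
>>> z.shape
(5, 29, 5)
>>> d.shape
(5, 5)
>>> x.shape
(5, 29, 13)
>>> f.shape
(5, 29, 29)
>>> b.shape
(29, 23, 29, 5)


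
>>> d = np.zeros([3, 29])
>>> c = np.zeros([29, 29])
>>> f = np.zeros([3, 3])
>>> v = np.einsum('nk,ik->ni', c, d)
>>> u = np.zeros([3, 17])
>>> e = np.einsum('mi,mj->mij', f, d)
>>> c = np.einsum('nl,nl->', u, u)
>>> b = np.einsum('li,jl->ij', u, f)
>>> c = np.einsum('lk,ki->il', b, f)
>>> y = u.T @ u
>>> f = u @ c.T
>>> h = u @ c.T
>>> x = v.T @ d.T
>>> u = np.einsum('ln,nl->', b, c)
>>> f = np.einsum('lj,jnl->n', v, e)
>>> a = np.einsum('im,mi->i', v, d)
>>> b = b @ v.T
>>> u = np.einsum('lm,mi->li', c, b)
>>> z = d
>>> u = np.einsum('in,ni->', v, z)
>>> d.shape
(3, 29)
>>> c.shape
(3, 17)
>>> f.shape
(3,)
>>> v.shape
(29, 3)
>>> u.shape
()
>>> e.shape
(3, 3, 29)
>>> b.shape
(17, 29)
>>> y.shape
(17, 17)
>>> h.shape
(3, 3)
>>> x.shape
(3, 3)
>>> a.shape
(29,)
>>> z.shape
(3, 29)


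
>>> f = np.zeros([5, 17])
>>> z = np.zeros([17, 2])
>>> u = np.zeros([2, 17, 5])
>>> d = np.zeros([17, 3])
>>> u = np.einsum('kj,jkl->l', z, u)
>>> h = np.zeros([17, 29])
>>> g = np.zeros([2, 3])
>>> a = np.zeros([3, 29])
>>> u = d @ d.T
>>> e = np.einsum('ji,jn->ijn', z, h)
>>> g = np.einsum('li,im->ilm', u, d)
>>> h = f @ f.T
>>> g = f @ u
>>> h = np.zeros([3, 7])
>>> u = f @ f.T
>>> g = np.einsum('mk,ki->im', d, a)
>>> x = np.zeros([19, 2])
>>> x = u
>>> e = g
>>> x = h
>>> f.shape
(5, 17)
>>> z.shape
(17, 2)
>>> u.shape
(5, 5)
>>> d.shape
(17, 3)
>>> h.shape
(3, 7)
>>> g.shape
(29, 17)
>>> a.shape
(3, 29)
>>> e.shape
(29, 17)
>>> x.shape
(3, 7)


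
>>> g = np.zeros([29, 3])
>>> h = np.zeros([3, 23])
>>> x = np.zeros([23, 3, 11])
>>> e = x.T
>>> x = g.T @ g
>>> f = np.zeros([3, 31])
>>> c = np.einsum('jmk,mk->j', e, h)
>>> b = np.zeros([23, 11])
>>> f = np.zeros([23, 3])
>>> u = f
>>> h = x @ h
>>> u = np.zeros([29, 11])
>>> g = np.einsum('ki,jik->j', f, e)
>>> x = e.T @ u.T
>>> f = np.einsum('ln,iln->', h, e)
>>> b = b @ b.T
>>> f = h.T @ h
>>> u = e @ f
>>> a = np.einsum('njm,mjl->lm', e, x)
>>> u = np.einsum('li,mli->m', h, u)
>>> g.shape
(11,)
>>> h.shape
(3, 23)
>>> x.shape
(23, 3, 29)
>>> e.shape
(11, 3, 23)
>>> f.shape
(23, 23)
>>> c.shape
(11,)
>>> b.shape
(23, 23)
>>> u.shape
(11,)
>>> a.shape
(29, 23)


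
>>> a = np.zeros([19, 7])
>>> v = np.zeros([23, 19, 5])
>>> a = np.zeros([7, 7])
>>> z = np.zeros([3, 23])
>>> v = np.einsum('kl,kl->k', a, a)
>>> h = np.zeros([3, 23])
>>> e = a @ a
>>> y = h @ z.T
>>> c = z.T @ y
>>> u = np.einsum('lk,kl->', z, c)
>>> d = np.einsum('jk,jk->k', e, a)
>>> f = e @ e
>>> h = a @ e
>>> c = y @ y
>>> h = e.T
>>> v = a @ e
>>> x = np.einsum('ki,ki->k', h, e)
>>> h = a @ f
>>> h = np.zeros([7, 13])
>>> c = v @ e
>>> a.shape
(7, 7)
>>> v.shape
(7, 7)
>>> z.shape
(3, 23)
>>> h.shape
(7, 13)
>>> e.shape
(7, 7)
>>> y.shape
(3, 3)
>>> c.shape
(7, 7)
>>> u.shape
()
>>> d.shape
(7,)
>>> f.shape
(7, 7)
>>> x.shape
(7,)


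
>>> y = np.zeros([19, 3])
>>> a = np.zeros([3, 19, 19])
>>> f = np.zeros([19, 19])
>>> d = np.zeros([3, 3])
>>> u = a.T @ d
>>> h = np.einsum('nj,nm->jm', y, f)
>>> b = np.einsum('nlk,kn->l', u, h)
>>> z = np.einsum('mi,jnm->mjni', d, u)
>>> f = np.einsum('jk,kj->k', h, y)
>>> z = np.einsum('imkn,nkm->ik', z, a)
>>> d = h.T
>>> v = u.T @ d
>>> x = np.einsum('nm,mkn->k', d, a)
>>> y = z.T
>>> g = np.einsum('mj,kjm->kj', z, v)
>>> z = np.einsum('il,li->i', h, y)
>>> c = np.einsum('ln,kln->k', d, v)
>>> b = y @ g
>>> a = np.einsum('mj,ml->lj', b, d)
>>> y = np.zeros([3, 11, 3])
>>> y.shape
(3, 11, 3)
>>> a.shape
(3, 19)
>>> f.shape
(19,)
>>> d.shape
(19, 3)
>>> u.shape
(19, 19, 3)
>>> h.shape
(3, 19)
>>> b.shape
(19, 19)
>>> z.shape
(3,)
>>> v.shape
(3, 19, 3)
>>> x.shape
(19,)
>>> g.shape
(3, 19)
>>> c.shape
(3,)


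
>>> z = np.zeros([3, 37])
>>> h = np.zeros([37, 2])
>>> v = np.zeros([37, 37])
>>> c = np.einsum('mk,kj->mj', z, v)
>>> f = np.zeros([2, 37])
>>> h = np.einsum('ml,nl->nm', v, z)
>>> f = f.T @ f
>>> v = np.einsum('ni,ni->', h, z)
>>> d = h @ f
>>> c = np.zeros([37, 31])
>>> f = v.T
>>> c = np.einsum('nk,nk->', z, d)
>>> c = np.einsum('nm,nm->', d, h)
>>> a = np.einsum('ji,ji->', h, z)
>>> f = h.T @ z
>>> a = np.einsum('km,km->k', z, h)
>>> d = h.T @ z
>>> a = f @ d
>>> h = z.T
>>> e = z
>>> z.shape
(3, 37)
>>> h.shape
(37, 3)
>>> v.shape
()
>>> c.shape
()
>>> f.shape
(37, 37)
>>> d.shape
(37, 37)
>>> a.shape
(37, 37)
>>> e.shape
(3, 37)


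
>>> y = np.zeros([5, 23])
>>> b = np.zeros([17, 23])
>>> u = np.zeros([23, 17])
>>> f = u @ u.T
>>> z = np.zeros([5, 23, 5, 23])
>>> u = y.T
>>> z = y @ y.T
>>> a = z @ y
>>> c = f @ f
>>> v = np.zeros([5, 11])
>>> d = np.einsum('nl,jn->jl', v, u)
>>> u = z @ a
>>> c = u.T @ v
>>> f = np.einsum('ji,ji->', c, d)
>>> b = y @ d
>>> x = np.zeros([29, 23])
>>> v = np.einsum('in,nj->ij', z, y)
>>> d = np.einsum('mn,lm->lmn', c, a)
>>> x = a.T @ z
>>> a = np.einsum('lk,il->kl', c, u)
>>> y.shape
(5, 23)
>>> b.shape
(5, 11)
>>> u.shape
(5, 23)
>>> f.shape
()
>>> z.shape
(5, 5)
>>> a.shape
(11, 23)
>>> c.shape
(23, 11)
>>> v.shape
(5, 23)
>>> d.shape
(5, 23, 11)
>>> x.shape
(23, 5)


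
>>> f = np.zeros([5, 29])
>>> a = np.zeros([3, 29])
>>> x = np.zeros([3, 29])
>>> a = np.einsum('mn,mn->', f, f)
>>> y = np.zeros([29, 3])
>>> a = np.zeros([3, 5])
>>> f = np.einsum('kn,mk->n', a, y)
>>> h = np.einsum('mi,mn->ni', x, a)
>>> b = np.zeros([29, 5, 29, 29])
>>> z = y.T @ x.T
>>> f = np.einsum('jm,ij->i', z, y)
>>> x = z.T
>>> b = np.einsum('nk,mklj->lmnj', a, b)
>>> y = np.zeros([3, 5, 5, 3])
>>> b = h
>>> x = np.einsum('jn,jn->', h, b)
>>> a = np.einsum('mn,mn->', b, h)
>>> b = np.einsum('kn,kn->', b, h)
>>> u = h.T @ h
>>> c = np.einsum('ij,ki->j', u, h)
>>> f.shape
(29,)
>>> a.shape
()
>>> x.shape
()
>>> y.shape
(3, 5, 5, 3)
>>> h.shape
(5, 29)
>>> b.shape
()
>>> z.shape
(3, 3)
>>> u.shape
(29, 29)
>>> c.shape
(29,)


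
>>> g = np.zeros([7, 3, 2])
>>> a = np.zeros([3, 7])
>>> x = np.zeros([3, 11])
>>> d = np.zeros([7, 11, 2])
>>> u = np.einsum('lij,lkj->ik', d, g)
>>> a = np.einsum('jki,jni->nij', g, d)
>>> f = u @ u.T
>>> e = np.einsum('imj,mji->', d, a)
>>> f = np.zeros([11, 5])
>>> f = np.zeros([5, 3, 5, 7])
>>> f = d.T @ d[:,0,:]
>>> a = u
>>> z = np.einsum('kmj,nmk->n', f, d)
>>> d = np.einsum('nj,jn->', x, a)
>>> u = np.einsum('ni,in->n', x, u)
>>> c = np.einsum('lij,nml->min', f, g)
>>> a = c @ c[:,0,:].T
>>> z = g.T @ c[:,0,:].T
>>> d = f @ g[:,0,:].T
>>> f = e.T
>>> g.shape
(7, 3, 2)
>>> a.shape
(3, 11, 3)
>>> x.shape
(3, 11)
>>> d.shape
(2, 11, 7)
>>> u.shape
(3,)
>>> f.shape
()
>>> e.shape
()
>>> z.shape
(2, 3, 3)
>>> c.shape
(3, 11, 7)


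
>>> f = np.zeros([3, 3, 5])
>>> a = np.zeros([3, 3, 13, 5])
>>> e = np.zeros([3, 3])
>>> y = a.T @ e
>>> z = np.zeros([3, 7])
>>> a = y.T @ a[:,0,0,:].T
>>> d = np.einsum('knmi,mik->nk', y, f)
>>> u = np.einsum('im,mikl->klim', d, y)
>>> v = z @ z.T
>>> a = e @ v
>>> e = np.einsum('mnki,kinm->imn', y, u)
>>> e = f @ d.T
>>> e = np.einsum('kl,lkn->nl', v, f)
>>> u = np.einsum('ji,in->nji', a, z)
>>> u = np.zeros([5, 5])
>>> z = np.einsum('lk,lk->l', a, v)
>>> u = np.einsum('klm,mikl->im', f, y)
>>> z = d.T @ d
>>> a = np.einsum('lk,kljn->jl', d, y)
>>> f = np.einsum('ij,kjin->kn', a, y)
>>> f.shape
(5, 3)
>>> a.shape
(3, 13)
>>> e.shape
(5, 3)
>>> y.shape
(5, 13, 3, 3)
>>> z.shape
(5, 5)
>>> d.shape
(13, 5)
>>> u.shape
(13, 5)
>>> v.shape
(3, 3)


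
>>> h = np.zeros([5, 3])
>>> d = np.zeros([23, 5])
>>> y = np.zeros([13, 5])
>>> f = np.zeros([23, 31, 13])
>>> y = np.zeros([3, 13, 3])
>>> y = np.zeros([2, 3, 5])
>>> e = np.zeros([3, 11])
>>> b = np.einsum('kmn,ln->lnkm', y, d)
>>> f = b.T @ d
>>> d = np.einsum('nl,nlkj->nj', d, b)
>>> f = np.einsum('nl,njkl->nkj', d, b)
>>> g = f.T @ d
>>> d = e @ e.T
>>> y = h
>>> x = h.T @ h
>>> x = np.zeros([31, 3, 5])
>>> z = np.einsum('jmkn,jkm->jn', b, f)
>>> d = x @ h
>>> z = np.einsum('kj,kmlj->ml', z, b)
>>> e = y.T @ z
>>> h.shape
(5, 3)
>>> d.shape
(31, 3, 3)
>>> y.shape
(5, 3)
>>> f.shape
(23, 2, 5)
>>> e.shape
(3, 2)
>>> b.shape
(23, 5, 2, 3)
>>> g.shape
(5, 2, 3)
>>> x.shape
(31, 3, 5)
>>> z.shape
(5, 2)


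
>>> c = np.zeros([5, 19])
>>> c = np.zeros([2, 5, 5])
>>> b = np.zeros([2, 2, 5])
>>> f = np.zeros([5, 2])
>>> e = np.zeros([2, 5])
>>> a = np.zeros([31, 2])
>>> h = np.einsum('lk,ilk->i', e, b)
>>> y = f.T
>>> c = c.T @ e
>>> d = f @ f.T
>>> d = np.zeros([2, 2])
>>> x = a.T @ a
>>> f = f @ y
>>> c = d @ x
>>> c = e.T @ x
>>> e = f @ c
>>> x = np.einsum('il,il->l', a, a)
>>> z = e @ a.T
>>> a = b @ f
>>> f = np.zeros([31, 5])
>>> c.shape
(5, 2)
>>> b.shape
(2, 2, 5)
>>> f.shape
(31, 5)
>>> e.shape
(5, 2)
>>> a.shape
(2, 2, 5)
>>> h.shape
(2,)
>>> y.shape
(2, 5)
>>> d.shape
(2, 2)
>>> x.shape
(2,)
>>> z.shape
(5, 31)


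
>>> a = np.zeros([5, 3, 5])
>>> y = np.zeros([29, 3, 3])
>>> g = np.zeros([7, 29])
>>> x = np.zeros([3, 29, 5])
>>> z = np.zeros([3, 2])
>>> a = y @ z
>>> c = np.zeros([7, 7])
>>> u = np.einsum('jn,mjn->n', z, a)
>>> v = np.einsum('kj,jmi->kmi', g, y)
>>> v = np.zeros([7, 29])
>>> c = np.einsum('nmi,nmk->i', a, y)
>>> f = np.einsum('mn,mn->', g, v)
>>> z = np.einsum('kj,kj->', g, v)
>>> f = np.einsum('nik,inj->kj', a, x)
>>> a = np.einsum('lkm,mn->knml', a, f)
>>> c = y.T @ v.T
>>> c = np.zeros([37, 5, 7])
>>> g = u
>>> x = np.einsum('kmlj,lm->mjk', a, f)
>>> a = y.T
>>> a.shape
(3, 3, 29)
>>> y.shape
(29, 3, 3)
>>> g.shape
(2,)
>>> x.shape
(5, 29, 3)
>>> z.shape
()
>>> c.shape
(37, 5, 7)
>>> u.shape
(2,)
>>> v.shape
(7, 29)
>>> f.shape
(2, 5)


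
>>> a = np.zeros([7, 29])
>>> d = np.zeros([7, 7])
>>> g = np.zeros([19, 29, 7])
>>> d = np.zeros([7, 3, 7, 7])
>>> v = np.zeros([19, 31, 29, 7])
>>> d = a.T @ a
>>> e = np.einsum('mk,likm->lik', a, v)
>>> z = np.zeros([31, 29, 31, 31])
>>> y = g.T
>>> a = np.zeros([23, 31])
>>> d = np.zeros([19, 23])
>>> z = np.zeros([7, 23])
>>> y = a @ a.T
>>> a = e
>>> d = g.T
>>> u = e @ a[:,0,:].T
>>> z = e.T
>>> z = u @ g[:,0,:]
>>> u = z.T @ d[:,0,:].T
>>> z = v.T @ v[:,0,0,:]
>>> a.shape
(19, 31, 29)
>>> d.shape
(7, 29, 19)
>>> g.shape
(19, 29, 7)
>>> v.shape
(19, 31, 29, 7)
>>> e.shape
(19, 31, 29)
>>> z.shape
(7, 29, 31, 7)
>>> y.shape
(23, 23)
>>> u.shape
(7, 31, 7)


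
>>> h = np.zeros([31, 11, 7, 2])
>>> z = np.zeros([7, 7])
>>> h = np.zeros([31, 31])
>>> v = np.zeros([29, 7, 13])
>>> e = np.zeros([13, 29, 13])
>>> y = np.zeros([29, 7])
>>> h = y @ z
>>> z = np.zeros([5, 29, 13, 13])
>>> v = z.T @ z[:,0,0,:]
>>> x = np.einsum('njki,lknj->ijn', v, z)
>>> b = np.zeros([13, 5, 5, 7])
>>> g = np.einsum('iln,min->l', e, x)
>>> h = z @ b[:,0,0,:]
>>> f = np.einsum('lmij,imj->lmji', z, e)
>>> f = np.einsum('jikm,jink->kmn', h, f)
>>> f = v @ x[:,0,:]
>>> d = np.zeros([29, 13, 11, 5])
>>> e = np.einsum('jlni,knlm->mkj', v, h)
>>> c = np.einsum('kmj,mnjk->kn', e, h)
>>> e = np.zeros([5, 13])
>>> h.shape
(5, 29, 13, 7)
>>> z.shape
(5, 29, 13, 13)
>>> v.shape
(13, 13, 29, 13)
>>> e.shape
(5, 13)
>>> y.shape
(29, 7)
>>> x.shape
(13, 13, 13)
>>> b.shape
(13, 5, 5, 7)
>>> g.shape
(29,)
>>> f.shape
(13, 13, 29, 13)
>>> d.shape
(29, 13, 11, 5)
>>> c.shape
(7, 29)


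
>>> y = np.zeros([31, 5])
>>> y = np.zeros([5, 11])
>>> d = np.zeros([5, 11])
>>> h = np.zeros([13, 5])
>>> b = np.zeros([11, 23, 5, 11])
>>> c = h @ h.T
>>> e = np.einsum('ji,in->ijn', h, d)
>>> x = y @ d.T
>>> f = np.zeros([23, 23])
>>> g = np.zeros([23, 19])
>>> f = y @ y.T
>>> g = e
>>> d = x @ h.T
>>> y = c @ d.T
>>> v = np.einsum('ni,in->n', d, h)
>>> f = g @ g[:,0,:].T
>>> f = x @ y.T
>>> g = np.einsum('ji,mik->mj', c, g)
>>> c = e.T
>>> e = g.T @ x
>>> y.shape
(13, 5)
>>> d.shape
(5, 13)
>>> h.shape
(13, 5)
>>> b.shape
(11, 23, 5, 11)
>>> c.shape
(11, 13, 5)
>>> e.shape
(13, 5)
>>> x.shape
(5, 5)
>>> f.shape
(5, 13)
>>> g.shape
(5, 13)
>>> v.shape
(5,)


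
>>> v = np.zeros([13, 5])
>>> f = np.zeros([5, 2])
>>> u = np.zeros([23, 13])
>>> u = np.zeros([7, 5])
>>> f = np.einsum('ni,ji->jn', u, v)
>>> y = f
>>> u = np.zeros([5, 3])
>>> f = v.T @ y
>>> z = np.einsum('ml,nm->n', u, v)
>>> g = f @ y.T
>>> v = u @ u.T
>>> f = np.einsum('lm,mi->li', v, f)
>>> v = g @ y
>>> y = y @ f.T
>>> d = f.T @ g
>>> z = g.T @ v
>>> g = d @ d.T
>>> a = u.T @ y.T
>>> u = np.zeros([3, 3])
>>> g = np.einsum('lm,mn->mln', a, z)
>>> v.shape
(5, 7)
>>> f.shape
(5, 7)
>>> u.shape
(3, 3)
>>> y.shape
(13, 5)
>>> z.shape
(13, 7)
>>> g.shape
(13, 3, 7)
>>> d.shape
(7, 13)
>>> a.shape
(3, 13)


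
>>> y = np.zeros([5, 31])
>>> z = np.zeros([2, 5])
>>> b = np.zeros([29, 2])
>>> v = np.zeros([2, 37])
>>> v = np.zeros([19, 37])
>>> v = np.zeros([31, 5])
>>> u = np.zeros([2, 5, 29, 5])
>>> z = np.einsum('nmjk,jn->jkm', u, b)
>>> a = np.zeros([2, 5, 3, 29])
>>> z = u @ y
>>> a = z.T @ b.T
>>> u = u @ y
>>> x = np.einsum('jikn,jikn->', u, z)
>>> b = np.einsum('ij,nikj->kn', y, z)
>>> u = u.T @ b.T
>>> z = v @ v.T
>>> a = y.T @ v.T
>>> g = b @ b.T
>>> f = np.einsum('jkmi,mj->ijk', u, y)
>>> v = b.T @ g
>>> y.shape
(5, 31)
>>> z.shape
(31, 31)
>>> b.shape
(29, 2)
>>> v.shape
(2, 29)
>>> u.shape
(31, 29, 5, 29)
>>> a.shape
(31, 31)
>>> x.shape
()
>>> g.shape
(29, 29)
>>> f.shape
(29, 31, 29)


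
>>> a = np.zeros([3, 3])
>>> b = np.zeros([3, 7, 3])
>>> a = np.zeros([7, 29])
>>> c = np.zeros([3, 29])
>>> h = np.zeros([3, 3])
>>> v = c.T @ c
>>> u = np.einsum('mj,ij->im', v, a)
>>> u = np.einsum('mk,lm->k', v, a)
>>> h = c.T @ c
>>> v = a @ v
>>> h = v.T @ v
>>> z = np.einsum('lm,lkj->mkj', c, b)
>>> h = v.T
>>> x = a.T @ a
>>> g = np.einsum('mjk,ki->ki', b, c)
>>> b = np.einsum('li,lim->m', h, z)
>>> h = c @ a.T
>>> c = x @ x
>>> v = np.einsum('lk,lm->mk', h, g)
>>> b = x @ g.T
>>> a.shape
(7, 29)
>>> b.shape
(29, 3)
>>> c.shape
(29, 29)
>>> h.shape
(3, 7)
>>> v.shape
(29, 7)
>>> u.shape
(29,)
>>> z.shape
(29, 7, 3)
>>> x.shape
(29, 29)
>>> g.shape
(3, 29)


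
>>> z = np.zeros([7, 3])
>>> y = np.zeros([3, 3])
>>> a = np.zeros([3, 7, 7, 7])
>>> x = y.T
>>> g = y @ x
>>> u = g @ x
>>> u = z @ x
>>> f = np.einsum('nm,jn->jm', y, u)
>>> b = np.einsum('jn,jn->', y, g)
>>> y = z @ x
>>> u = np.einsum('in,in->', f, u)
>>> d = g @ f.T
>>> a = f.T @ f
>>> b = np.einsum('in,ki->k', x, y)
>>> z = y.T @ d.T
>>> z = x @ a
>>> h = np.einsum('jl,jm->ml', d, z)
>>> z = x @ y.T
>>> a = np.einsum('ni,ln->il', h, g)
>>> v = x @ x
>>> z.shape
(3, 7)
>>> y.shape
(7, 3)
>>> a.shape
(7, 3)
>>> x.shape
(3, 3)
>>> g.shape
(3, 3)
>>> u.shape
()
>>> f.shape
(7, 3)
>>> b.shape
(7,)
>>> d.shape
(3, 7)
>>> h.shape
(3, 7)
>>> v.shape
(3, 3)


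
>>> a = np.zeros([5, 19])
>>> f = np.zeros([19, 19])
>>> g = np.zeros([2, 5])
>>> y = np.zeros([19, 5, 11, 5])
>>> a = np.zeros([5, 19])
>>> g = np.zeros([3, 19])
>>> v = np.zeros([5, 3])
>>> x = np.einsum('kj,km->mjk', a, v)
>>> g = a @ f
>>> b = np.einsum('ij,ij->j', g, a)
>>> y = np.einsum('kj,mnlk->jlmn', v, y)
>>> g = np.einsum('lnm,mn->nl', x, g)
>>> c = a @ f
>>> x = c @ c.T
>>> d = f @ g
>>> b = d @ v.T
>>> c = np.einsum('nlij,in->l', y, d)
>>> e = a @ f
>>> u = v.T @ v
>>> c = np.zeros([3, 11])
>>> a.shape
(5, 19)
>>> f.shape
(19, 19)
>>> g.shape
(19, 3)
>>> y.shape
(3, 11, 19, 5)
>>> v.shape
(5, 3)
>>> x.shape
(5, 5)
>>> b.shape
(19, 5)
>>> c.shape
(3, 11)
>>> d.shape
(19, 3)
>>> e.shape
(5, 19)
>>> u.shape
(3, 3)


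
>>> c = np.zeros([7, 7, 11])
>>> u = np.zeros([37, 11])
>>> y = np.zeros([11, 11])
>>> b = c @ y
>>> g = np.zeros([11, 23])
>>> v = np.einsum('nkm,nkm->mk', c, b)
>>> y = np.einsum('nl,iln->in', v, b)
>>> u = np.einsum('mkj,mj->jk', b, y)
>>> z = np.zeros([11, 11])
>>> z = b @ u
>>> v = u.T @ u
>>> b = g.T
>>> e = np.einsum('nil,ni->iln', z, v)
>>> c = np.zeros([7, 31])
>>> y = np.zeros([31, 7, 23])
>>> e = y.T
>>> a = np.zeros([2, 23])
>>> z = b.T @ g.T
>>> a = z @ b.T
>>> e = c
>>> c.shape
(7, 31)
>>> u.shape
(11, 7)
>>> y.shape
(31, 7, 23)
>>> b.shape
(23, 11)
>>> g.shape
(11, 23)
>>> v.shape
(7, 7)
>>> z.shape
(11, 11)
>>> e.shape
(7, 31)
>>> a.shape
(11, 23)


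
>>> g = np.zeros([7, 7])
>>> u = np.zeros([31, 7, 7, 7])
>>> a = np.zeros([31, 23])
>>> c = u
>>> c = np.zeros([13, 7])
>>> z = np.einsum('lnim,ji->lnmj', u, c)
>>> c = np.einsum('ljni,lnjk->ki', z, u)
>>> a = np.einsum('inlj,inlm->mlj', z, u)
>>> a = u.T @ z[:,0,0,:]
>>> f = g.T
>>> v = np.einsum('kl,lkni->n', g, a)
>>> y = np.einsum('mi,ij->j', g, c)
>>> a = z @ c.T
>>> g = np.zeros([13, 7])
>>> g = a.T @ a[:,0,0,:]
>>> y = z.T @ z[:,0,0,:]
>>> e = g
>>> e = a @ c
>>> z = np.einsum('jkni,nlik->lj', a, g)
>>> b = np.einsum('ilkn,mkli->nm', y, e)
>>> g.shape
(7, 7, 7, 7)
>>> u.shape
(31, 7, 7, 7)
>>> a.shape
(31, 7, 7, 7)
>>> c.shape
(7, 13)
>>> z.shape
(7, 31)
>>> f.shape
(7, 7)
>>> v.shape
(7,)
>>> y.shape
(13, 7, 7, 13)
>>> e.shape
(31, 7, 7, 13)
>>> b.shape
(13, 31)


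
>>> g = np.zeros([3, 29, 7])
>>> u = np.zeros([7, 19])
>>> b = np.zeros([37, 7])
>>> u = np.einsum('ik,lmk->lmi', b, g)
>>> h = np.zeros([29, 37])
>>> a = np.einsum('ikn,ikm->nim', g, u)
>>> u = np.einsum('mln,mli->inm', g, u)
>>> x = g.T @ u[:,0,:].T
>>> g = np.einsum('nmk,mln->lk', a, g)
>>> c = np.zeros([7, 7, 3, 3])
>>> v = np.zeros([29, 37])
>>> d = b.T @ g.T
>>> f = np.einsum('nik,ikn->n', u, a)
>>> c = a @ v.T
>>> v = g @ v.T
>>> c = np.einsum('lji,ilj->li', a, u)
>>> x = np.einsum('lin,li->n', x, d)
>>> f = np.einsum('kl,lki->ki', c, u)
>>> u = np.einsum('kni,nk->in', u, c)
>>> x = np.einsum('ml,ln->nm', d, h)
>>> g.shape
(29, 37)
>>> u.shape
(3, 7)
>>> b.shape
(37, 7)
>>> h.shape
(29, 37)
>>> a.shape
(7, 3, 37)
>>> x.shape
(37, 7)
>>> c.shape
(7, 37)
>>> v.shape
(29, 29)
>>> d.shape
(7, 29)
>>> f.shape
(7, 3)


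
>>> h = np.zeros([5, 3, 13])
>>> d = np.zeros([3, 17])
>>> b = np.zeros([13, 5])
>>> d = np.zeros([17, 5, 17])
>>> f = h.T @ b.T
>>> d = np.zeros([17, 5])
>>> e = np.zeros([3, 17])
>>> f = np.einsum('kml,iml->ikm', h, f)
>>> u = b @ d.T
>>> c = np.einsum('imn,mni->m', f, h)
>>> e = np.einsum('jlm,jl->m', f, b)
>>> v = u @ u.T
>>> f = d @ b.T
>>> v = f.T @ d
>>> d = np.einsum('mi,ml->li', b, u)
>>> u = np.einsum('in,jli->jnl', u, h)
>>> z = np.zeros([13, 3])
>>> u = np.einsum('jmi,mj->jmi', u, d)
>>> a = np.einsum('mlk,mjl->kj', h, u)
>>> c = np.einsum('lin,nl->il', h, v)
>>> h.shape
(5, 3, 13)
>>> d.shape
(17, 5)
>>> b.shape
(13, 5)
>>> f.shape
(17, 13)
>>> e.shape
(3,)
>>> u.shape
(5, 17, 3)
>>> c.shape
(3, 5)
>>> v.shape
(13, 5)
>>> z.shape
(13, 3)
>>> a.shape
(13, 17)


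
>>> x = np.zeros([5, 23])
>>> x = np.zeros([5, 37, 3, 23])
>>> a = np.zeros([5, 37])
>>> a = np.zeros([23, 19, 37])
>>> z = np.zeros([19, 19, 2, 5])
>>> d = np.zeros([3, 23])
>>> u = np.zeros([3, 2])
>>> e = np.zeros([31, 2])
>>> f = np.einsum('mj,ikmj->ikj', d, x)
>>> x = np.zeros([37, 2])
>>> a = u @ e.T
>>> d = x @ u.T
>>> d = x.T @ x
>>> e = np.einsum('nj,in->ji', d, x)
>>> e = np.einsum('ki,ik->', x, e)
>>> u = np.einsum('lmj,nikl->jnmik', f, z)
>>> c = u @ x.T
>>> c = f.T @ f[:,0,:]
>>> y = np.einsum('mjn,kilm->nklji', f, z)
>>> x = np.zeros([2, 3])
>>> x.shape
(2, 3)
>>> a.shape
(3, 31)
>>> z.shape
(19, 19, 2, 5)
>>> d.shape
(2, 2)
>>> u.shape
(23, 19, 37, 19, 2)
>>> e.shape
()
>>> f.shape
(5, 37, 23)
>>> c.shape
(23, 37, 23)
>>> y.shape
(23, 19, 2, 37, 19)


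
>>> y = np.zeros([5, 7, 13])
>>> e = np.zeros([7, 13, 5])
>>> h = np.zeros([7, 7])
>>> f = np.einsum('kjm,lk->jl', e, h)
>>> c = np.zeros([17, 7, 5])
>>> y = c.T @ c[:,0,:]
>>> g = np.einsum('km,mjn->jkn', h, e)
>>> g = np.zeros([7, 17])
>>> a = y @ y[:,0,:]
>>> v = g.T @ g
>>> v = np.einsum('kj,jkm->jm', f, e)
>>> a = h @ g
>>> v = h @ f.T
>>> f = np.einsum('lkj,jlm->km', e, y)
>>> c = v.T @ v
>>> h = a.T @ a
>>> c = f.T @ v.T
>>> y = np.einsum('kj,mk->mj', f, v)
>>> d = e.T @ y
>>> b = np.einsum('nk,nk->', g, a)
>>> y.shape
(7, 5)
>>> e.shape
(7, 13, 5)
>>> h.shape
(17, 17)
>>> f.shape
(13, 5)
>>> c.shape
(5, 7)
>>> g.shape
(7, 17)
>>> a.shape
(7, 17)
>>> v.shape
(7, 13)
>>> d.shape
(5, 13, 5)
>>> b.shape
()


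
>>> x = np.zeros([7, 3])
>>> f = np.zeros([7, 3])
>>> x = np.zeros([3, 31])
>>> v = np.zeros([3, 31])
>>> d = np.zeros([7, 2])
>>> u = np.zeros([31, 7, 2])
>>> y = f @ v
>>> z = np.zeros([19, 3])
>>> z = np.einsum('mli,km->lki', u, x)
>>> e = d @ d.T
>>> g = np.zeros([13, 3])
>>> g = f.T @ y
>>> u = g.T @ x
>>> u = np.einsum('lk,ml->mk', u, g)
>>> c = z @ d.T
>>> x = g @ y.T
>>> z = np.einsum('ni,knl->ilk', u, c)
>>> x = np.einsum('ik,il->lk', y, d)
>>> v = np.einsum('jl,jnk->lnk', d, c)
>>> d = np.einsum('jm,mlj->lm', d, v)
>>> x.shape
(2, 31)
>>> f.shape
(7, 3)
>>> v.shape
(2, 3, 7)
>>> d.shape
(3, 2)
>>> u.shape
(3, 31)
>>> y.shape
(7, 31)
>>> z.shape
(31, 7, 7)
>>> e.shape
(7, 7)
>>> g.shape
(3, 31)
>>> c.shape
(7, 3, 7)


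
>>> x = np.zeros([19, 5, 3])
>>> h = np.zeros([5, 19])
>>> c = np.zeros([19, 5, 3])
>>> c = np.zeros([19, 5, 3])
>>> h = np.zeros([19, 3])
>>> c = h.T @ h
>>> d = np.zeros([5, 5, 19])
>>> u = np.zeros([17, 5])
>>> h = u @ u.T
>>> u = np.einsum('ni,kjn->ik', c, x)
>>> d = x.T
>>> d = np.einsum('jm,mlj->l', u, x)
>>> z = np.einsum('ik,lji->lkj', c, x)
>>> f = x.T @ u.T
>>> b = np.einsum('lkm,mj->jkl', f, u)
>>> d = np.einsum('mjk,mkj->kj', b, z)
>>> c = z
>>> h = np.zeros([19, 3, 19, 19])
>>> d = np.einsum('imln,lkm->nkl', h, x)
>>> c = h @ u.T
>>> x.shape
(19, 5, 3)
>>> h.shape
(19, 3, 19, 19)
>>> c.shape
(19, 3, 19, 3)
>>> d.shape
(19, 5, 19)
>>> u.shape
(3, 19)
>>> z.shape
(19, 3, 5)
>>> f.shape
(3, 5, 3)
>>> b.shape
(19, 5, 3)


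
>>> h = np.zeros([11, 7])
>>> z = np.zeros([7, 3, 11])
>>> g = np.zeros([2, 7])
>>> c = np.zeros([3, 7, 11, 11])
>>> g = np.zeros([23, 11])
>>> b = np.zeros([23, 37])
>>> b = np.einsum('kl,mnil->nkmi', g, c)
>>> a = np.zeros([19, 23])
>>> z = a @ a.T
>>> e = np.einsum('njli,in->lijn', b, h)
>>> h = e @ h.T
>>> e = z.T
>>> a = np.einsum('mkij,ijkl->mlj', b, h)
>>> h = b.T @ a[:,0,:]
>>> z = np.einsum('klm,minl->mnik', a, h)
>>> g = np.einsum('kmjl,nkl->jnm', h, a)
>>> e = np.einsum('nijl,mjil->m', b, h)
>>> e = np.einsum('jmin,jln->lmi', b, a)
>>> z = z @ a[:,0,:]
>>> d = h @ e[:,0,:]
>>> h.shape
(11, 3, 23, 11)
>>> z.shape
(11, 23, 3, 11)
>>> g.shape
(23, 7, 3)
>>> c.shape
(3, 7, 11, 11)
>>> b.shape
(7, 23, 3, 11)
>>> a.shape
(7, 11, 11)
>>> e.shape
(11, 23, 3)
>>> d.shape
(11, 3, 23, 3)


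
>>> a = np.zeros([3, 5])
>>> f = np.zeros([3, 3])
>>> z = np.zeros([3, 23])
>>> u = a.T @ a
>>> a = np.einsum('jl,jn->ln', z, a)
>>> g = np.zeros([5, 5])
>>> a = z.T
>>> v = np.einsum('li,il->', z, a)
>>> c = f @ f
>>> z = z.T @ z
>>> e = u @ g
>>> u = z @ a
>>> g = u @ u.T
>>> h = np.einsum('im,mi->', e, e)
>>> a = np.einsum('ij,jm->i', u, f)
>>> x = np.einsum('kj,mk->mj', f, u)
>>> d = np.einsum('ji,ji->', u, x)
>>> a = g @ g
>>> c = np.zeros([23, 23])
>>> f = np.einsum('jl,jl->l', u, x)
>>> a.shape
(23, 23)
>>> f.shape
(3,)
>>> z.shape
(23, 23)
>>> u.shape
(23, 3)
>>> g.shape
(23, 23)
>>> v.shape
()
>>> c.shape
(23, 23)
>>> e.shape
(5, 5)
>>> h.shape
()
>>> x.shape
(23, 3)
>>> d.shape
()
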